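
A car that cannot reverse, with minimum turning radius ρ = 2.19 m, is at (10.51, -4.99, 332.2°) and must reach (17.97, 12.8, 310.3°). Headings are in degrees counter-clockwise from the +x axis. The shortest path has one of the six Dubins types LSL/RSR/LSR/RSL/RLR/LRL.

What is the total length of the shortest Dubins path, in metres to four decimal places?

Let ψ = atan2(Δy, Δx) = atan2(17.79, 7.46) = 67.2499° be the start→goal bearing.
Normalize: d = |goal − start| / ρ = 19.290819/2.19 = 8.808593, α = (θ_start − ψ) mod 360° = 264.9501° = 4.624251 rad, β = (θ_goal − ψ) mod 360° = 243.0501° = 4.242024 rad.
Common terms: sin α = -0.996118, cos α = -0.088023, sin β = -0.891403, cos β = -0.453211, cos(α−β) = 0.927836, d² = 77.591314. Work in radians in the unit-radius frame; every candidate has L = ρ·(t + p + q).
LSL: p² = 2 + d² − 2cos(α−β) + 2d(sin α − sin β) = 75.890852; p = √p² = 8.711536; φ = atan2(cos β − cos α, d + sin α − sin β) = -0.041932 rad; t = (φ − α) mod 2π = 1.617002 rad, q = (β − φ) mod 2π = 4.283957 rad → L = 2.19·(1.617002 + 8.711536 + 4.283957) = 2.19·14.612494 = 32.001361 m
RSR: p² = 2 + d² − 2cos(α−β) + 2d(sin β − sin α) = 79.580430; p = √p² = 8.920786; φ = atan2(cos α − cos β, d − sin α + sin β) = 0.040948 rad; t = (α − φ) mod 2π = 4.583303 rad, q = (φ − β) mod 2π = 2.082109 rad → L = 2.19·(4.583303 + 8.920786 + 2.082109) = 2.19·15.586199 = 34.133775 m
LSR: p² = d² − 2 + 2cos(α−β) + 2d(sin α + sin β) = 44.194168; p = √p² = 6.647869; φ = atan2(−cos α − cos β, d + sin α + sin β) − atan2(−2, p) = 0.370277 rad; t = (φ − α) mod 2π = 2.029211 rad, q = (φ − β) mod 2π = 2.411438 rad → L = 2.19·(2.029211 + 6.647869 + 2.411438) = 2.19·11.088518 = 24.283855 m
RSL: p² = d² − 2 + 2cos(α−β) − 2d(sin α + sin β) = 110.699804; p = √p² = 10.521397; φ = atan2(cos α + cos β, d − sin α − sin β) − atan2(2, p) = -0.238406 rad; t = (α − φ) mod 2π = 4.862657 rad, q = (β − φ) mod 2π = 4.480430 rad → L = 2.19·(4.862657 + 10.521397 + 4.480430) = 2.19·19.864485 = 43.503221 m
RLR: c = (6 − d² + 2cos(α−β) + 2d(sin α − sin β))/8 = -8.947554, |c| > 1 → infeasible
LRL: c = (6 − d² + 2cos(α−β) − 2d(sin α − sin β))/8 = -8.486357, |c| > 1 → infeasible
Shortest: LSR with L = 24.283855 m ≈ 24.2839 m

24.2839 m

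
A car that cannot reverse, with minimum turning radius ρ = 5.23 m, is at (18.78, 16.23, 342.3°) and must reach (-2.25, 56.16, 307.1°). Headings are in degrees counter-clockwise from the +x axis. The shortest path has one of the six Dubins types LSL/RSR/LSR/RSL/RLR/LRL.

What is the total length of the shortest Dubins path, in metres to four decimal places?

Let ψ = atan2(Δy, Δx) = atan2(39.93, -21.03) = 117.7745° be the start→goal bearing.
Normalize: d = |goal − start| / ρ = 45.129434/5.23 = 8.628955, α = (θ_start − ψ) mod 360° = 224.5255° = 3.918709 rad, β = (θ_goal − ψ) mod 360° = 189.3255° = 3.304353 rad.
Common terms: sin α = -0.701227, cos α = -0.712939, sin β = -0.162043, cos β = -0.986784, cos(α−β) = 0.817145, d² = 74.458862. Work in radians in the unit-radius frame; every candidate has L = ρ·(t + p + q).
LSL: p² = 2 + d² − 2cos(α−β) + 2d(sin α − sin β) = 65.519389; p = √p² = 8.094405; φ = atan2(cos β − cos α, d + sin α − sin β) = -0.033838 rad; t = (φ − α) mod 2π = 2.330638 rad, q = (β − φ) mod 2π = 3.338191 rad → L = 5.23·(2.330638 + 8.094405 + 3.338191) = 5.23·13.763234 = 71.981715 m
RSR: p² = 2 + d² − 2cos(α−β) + 2d(sin β − sin α) = 84.129755; p = √p² = 9.172227; φ = atan2(cos α − cos β, d − sin α + sin β) = 0.029860 rad; t = (α − φ) mod 2π = 3.888849 rad, q = (φ − β) mod 2π = 3.008692 rad → L = 5.23·(3.888849 + 9.172227 + 3.008692) = 5.23·16.069769 = 84.044890 m
LSR: p² = d² − 2 + 2cos(α−β) + 2d(sin α + sin β) = 59.194925; p = √p² = 7.693824; φ = atan2(−cos α − cos β, d + sin α + sin β) − atan2(−2, p) = 0.469798 rad; t = (φ − α) mod 2π = 2.834274 rad, q = (φ − β) mod 2π = 3.448630 rad → L = 5.23·(2.834274 + 7.693824 + 3.448630) = 5.23·13.976728 = 73.098288 m
RSL: p² = d² − 2 + 2cos(α−β) − 2d(sin α + sin β) = 88.991378; p = √p² = 9.433524; φ = atan2(cos α + cos β, d − sin α − sin β) − atan2(2, p) = -0.386103 rad; t = (α − φ) mod 2π = 4.304812 rad, q = (β − φ) mod 2π = 3.690456 rad → L = 5.23·(4.304812 + 9.433524 + 3.690456) = 5.23·17.428793 = 91.152587 m
RLR: c = (6 − d² + 2cos(α−β) + 2d(sin α − sin β))/8 = -9.516219, |c| > 1 → infeasible
LRL: c = (6 − d² + 2cos(α−β) − 2d(sin α − sin β))/8 = -7.189924, |c| > 1 → infeasible
Shortest: LSL with L = 71.981715 m ≈ 71.9817 m

71.9817 m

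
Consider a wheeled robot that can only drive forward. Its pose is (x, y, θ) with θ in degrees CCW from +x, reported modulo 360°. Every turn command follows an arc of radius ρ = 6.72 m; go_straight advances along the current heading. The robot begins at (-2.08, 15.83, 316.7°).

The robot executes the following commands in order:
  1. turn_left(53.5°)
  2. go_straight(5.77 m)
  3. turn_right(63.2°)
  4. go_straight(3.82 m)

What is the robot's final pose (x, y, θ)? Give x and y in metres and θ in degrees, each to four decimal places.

(18.2533, 9.5082, 307.0000°)

set_pose: (x, y, θ) = (-2.0800, 15.8300, 316.7000°), ρ = 6.72
turn_left(53.5°): centre at ρ to the left, rotate +53.5° → (3.7187, 14.1068, 370.2000° ≡ 10.2000°)
go_straight(5.77): x += 5.77·cos θ, y += 5.77·sin θ → (9.3975, 15.1286, 10.2000°)
turn_right(63.2°): centre at ρ to the right, rotate −63.2° → (15.9544, 12.5590, -53.0000° ≡ 307.0000°)
go_straight(3.82): x += 3.82·cos θ, y += 3.82·sin θ → (18.2533, 9.5082, 307.0000°)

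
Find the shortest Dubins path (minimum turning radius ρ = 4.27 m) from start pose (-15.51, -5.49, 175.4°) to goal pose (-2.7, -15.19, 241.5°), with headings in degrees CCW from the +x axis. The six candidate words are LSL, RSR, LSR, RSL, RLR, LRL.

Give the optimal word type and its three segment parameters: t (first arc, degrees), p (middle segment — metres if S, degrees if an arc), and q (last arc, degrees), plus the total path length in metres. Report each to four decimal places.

Let ψ = atan2(Δy, Δx) = atan2(-9.70, 12.81) = -37.1338° be the start→goal bearing.
Normalize: d = |goal − start| / ρ = 16.068170/4.27 = 3.763038, α = (θ_start − ψ) mod 360° = 212.5338° = 3.709414 rad, β = (θ_goal − ψ) mod 360° = 278.6338° = 4.863077 rad.
Common terms: sin α = -0.537797, cos α = -0.843075, sin β = -0.988668, cos β = 0.150118, cos(α−β) = 0.405142, d² = 14.160452. Work in radians in the unit-radius frame; every candidate has L = ρ·(t + p + q).
LSL: p² = 2 + d² − 2cos(α−β) + 2d(sin α − sin β) = 18.743461; p = √p² = 4.329372; φ = atan2(cos β − cos α, d + sin α − sin β) = 0.231469 rad; t = (φ − α) mod 2π = 2.805241 rad, q = (β − φ) mod 2π = 4.631607 rad → L = 4.27·(2.805241 + 4.329372 + 4.631607) = 4.27·11.766220 = 50.241759 m
RSR: p² = 2 + d² − 2cos(α−β) + 2d(sin β − sin α) = 11.956876; p = √p² = 3.457872; φ = atan2(cos α − cos β, d − sin α + sin β) = -0.291330 rad; t = (α − φ) mod 2π = 4.000744 rad, q = (φ − β) mod 2π = 1.128778 rad → L = 4.27·(4.000744 + 3.457872 + 1.128778) = 4.27·8.587394 = 36.668173 m
LSR: p² = d² − 2 + 2cos(α−β) + 2d(sin α + sin β) = 1.482447; p = √p² = 1.217558; φ = atan2(−cos α − cos β, d + sin α + sin β) − atan2(−2, p) = 1.324397 rad; t = (φ − α) mod 2π = 3.898168 rad, q = (φ − β) mod 2π = 2.744506 rad → L = 4.27·(3.898168 + 1.217558 + 2.744506) = 4.27·7.860232 = 33.563190 m
RSL: p² = d² − 2 + 2cos(α−β) − 2d(sin α + sin β) = 24.459023; p = √p² = 4.945606; φ = atan2(cos α + cos β, d − sin α − sin β) − atan2(2, p) = -0.514557 rad; t = (α − φ) mod 2π = 4.223971 rad, q = (β − φ) mod 2π = 5.377634 rad → L = 4.27·(4.223971 + 4.945606 + 5.377634) = 4.27·14.547212 = 62.116594 m
RLR: c = (6 − d² + 2cos(α−β) + 2d(sin α − sin β))/8 = -0.494609; p = 2π − arccos c = 4.195004 rad; φ = atan2(cos α − cos β, d − sin α + sin β) = -0.291330 rad; t = (α − φ + p/2) mod 2π = 6.098246 rad, q = (α − β − t + p) mod 2π = 3.226280 rad → L = 4.27·(6.098246 + 4.195004 + 3.226280) = 4.27·13.519530 = 57.728392 m
LRL: c = (6 − d² + 2cos(α−β) − 2d(sin α − sin β))/8 = -1.342933, |c| > 1 → infeasible
Shortest: LSR with L = 33.563190 m ≈ 33.5632 m
Convert LSR to answer units (arcs ×180/π): t = 3.898168·180/π = 223.3486°, p = ρ·p = 4.27·1.217558 = 5.1990 m, q = 2.744506·180/π = 157.2486°, L = 33.5632 m.

LSR: t = 223.3486°, p = 5.1990 m, q = 157.2486°, L = 33.5632 m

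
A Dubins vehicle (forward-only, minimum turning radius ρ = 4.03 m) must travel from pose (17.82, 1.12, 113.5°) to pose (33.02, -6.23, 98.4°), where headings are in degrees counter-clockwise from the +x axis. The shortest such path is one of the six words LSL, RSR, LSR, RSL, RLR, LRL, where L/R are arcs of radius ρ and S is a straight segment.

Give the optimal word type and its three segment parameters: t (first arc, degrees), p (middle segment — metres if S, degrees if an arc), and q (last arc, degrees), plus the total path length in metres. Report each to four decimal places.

Let ψ = atan2(Δy, Δx) = atan2(-7.35, 15.20) = -25.8062° be the start→goal bearing.
Normalize: d = |goal − start| / ρ = 16.883794/4.03 = 4.189527, α = (θ_start − ψ) mod 360° = 139.3062° = 2.431352 rad, β = (θ_goal − ψ) mod 360° = 124.2062° = 2.167807 rad.
Common terms: sin α = 0.652016, cos α = -0.758205, sin β = 0.827020, cos β = -0.562173, cos(α−β) = 0.965473, d² = 17.552137. Work in radians in the unit-radius frame; every candidate has L = ρ·(t + p + q).
LSL: p² = 2 + d² − 2cos(α−β) + 2d(sin α − sin β) = 16.154828; p = √p² = 4.019307; φ = atan2(cos β − cos α, d + sin α − sin β) = 0.048792 rad; t = (φ − α) mod 2π = 3.900625 rad, q = (β − φ) mod 2π = 2.119015 rad → L = 4.03·(3.900625 + 4.019307 + 2.119015) = 4.03·10.038948 = 40.456959 m
RSR: p² = 2 + d² − 2cos(α−β) + 2d(sin β − sin α) = 19.087555; p = √p² = 4.368931; φ = atan2(cos α − cos β, d − sin α + sin β) = -0.044885 rad; t = (α − φ) mod 2π = 2.476237 rad, q = (φ − β) mod 2π = 4.070493 rad → L = 4.03·(2.476237 + 4.368931 + 4.070493) = 4.03·10.915661 = 43.990112 m
LSR: p² = d² − 2 + 2cos(α−β) + 2d(sin α + sin β) = 29.876004; p = √p² = 5.465895; φ = atan2(−cos α − cos β, d + sin α + sin β) − atan2(−2, p) = 0.579623 rad; t = (φ − α) mod 2π = 4.431456 rad, q = (φ − β) mod 2π = 4.695001 rad → L = 4.03·(4.431456 + 5.465895 + 4.695001) = 4.03·14.592352 = 58.807177 m
RSL: p² = d² − 2 + 2cos(α−β) − 2d(sin α + sin β) = 5.090161; p = √p² = 2.256138; φ = atan2(cos α + cos β, d − sin α − sin β) − atan2(2, p) = -1.178593 rad; t = (α − φ) mod 2π = 3.609945 rad, q = (β − φ) mod 2π = 3.346401 rad → L = 4.03·(3.609945 + 2.256138 + 3.346401) = 4.03·9.212484 = 37.126312 m
RLR: c = (6 − d² + 2cos(α−β) + 2d(sin α − sin β))/8 = -1.385944, |c| > 1 → infeasible
LRL: c = (6 − d² + 2cos(α−β) − 2d(sin α − sin β))/8 = -1.019354, |c| > 1 → infeasible
Shortest: RSL with L = 37.126312 m ≈ 37.1263 m
Convert RSL to answer units (arcs ×180/π): t = 3.609945·180/π = 206.8346°, p = ρ·p = 4.03·2.256138 = 9.0922 m, q = 3.346401·180/π = 191.7346°, L = 37.1263 m.

RSL: t = 206.8346°, p = 9.0922 m, q = 191.7346°, L = 37.1263 m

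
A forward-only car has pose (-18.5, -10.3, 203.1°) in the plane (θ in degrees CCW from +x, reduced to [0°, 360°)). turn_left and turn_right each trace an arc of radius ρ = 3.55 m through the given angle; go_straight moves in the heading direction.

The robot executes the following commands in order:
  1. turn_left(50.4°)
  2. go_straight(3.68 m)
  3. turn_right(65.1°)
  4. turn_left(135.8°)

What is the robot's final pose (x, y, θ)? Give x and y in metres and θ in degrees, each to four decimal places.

(-25.9994, -24.9804, 324.2000°)

set_pose: (x, y, θ) = (-18.5000, -10.3000, 203.1000°), ρ = 3.55
turn_left(50.4°): centre at ρ to the left, rotate +50.4° → (-20.5110, -12.5571, 253.5000°)
go_straight(3.68): x += 3.68·cos θ, y += 3.68·sin θ → (-21.5562, -16.0856, 253.5000°)
turn_right(65.1°): centre at ρ to the right, rotate −65.1° → (-24.4414, -18.5892, 188.4000°)
turn_left(135.8°): centre at ρ to the left, rotate +135.8° → (-25.9994, -24.9804, 324.2000°)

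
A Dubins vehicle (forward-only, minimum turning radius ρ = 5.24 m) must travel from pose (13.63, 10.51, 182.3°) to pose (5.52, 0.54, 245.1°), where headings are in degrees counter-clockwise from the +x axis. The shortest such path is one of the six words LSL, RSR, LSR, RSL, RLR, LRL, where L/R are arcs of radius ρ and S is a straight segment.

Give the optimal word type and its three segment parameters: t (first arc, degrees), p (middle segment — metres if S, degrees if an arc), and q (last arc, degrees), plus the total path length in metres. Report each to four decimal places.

LSL: t = 60.4969°, p = 7.8036 m, q = 2.3031°, L = 13.5470 m

Let ψ = atan2(Δy, Δx) = atan2(-9.97, -8.11) = -129.1263° be the start→goal bearing.
Normalize: d = |goal − start| / ρ = 12.851965/5.24 = 2.452665, α = (θ_start − ψ) mod 360° = 311.4263° = 5.435414 rad, β = (θ_goal − ψ) mod 360° = 14.2263° = 0.248296 rad.
Common terms: sin α = -0.749807, cos α = 0.661656, sin β = 0.245752, cos β = 0.969333, cos(α−β) = 0.457098, d² = 6.015566. Work in radians in the unit-radius frame; every candidate has L = ρ·(t + p + q).
LSL: p² = 2 + d² − 2cos(α−β) + 2d(sin α − sin β) = 2.217821; p = √p² = 1.489235; φ = atan2(cos β − cos α, d + sin α − sin β) = 0.208099 rad; t = (φ − α) mod 2π = 1.055870 rad, q = (β − φ) mod 2π = 0.040197 rad → L = 5.24·(1.055870 + 1.489235 + 0.040197) = 5.24·2.585302 = 13.546981 m
RSR: p² = 2 + d² − 2cos(α−β) + 2d(sin β − sin α) = 11.984919; p = √p² = 3.461924; φ = atan2(cos α − cos β, d − sin α + sin β) = -0.088992 rad; t = (α − φ) mod 2π = 5.524406 rad, q = (φ − β) mod 2π = 5.945898 rad → L = 5.24·(5.524406 + 3.461924 + 5.945898) = 5.24·14.932228 = 78.244875 m
LSR: p² = d² − 2 + 2cos(α−β) + 2d(sin α + sin β) = 2.457205; p = √p² = 1.567547; φ = atan2(−cos α − cos β, d + sin α + sin β) − atan2(−2, p) = 0.209129 rad; t = (φ − α) mod 2π = 1.056900 rad, q = (φ − β) mod 2π = 6.244019 rad → L = 5.24·(1.056900 + 1.567547 + 6.244019) = 5.24·8.868466 = 46.470763 m
RSL: p² = d² − 2 + 2cos(α−β) − 2d(sin α + sin β) = 7.402319; p = √p² = 2.720720; φ = atan2(cos α + cos β, d − sin α − sin β) − atan2(2, p) = -0.129810 rad; t = (α − φ) mod 2π = 5.565224 rad, q = (β − φ) mod 2π = 0.378105 rad → L = 5.24·(5.565224 + 2.720720 + 0.378105) = 5.24·8.664049 = 45.399618 m
RLR: c = (6 − d² + 2cos(α−β) + 2d(sin α − sin β))/8 = -0.498115; p = 2π − arccos c = 4.190966 rad; φ = atan2(cos α − cos β, d − sin α + sin β) = -0.088992 rad; t = (α − φ + p/2) mod 2π = 1.336704 rad, q = (α − β − t + p) mod 2π = 1.758195 rad → L = 5.24·(1.336704 + 4.190966 + 1.758195) = 5.24·7.285864 = 38.177929 m
LRL: c = (6 − d² + 2cos(α−β) − 2d(sin α − sin β))/8 = 0.722772; p = 2π − arccos c = 5.520195 rad; φ = atan2(cos β − cos α, d + sin α − sin β) = 0.208099 rad; t = (φ − α + p/2) mod 2π = 3.815968 rad, q = (β − α − t + p) mod 2π = 2.800294 rad → L = 5.24·(3.815968 + 5.520195 + 2.800294) = 5.24·12.136456 = 63.595029 m
Shortest: LSL with L = 13.546981 m ≈ 13.5470 m
Convert LSL to answer units (arcs ×180/π): t = 1.055870·180/π = 60.4969°, p = ρ·p = 5.24·1.489235 = 7.8036 m, q = 0.040197·180/π = 2.3031°, L = 13.5470 m.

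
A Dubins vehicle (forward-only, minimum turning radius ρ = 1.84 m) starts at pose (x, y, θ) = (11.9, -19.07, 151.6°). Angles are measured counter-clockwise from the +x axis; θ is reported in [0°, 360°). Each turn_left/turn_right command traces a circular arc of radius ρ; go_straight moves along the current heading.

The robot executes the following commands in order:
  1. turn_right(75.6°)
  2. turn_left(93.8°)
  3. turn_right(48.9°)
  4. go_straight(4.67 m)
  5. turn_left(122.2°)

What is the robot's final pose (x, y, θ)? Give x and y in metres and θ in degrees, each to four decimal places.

(2.6593, -9.9895, 243.1000°)

set_pose: (x, y, θ) = (11.9000, -19.0700, 151.6000°), ρ = 1.84
turn_right(75.6°): centre at ρ to the right, rotate −75.6° → (10.9898, -17.0063, 76.0000°)
turn_left(93.8°): centre at ρ to the left, rotate +93.8° → (9.5303, -14.7503, 169.8000°)
turn_right(48.9°): centre at ρ to the right, rotate −48.9° → (8.2773, -13.8843, 120.9000°)
go_straight(4.67): x += 4.67·cos θ, y += 4.67·sin θ → (5.8791, -9.8771, 120.9000°)
turn_left(122.2°): centre at ρ to the left, rotate +122.2° → (2.6593, -9.9895, 243.1000°)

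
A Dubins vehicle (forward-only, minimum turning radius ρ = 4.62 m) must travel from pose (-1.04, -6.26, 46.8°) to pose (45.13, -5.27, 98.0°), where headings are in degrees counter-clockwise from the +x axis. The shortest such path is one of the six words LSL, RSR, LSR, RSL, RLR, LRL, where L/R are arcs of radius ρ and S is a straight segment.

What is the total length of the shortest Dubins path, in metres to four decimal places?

Let ψ = atan2(Δy, Δx) = atan2(0.99, 46.17) = 1.2284° be the start→goal bearing.
Normalize: d = |goal − start| / ρ = 46.180613/4.62 = 9.995804, α = (θ_start − ψ) mod 360° = 45.5716° = 0.795375 rad, β = (θ_goal − ψ) mod 360° = 96.7716° = 1.688983 rad.
Common terms: sin α = 0.714126, cos α = 0.700017, sin β = 0.993024, cos β = -0.117912, cos(α−β) = 0.626604, d² = 99.916090. Work in radians in the unit-radius frame; every candidate has L = ρ·(t + p + q).
LSL: p² = 2 + d² − 2cos(α−β) + 2d(sin α − sin β) = 95.087265; p = √p² = 9.751270; φ = atan2(cos β − cos α, d + sin α − sin β) = -0.083978 rad; t = (φ − α) mod 2π = 5.403832 rad, q = (β − φ) mod 2π = 1.772961 rad → L = 4.62·(5.403832 + 9.751270 + 1.772961) = 4.62·16.928064 = 78.207655 m
RSR: p² = 2 + d² − 2cos(α−β) + 2d(sin β − sin α) = 106.238501; p = √p² = 10.307206; φ = atan2(cos α − cos β, d − sin α + sin β) = 0.079439 rad; t = (α − φ) mod 2π = 0.715936 rad, q = (φ − β) mod 2π = 4.673640 rad → L = 4.62·(0.715936 + 10.307206 + 4.673640) = 4.62·15.696783 = 72.519137 m
LSR: p² = d² − 2 + 2cos(α−β) + 2d(sin α + sin β) = 133.297972; p = √p² = 11.545474; φ = atan2(−cos α − cos β, d + sin α + sin β) − atan2(−2, p) = 0.121827 rad; t = (φ − α) mod 2π = 5.609637 rad, q = (φ − β) mod 2π = 4.716029 rad → L = 4.62·(5.609637 + 11.545474 + 4.716029) = 4.62·21.871140 = 101.044667 m
RSL: p² = d² − 2 + 2cos(α−β) − 2d(sin α + sin β) = 65.040624; p = √p² = 8.064777; φ = atan2(cos α + cos β, d − sin α − sin β) − atan2(2, p) = -0.172974 rad; t = (α − φ) mod 2π = 0.968349 rad, q = (β − φ) mod 2π = 1.861957 rad → L = 4.62·(0.968349 + 8.064777 + 1.861957) = 4.62·10.895083 = 50.335282 m
RLR: c = (6 − d² + 2cos(α−β) + 2d(sin α − sin β))/8 = -12.279813, |c| > 1 → infeasible
LRL: c = (6 − d² + 2cos(α−β) − 2d(sin α − sin β))/8 = -10.885908, |c| > 1 → infeasible
Shortest: RSL with L = 50.335282 m ≈ 50.3353 m

50.3353 m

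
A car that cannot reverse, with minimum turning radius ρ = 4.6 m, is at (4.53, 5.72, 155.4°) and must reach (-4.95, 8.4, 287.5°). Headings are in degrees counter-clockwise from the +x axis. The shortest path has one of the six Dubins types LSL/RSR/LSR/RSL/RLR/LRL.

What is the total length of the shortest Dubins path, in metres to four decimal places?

27.7114 m

Let ψ = atan2(Δy, Δx) = atan2(2.68, -9.48) = 164.2144° be the start→goal bearing.
Normalize: d = |goal − start| / ρ = 9.851538/4.6 = 2.141639, α = (θ_start − ψ) mod 360° = 351.1856° = 6.129345 rad, β = (θ_goal − ψ) mod 360° = 123.2856° = 2.151740 rad.
Common terms: sin α = -0.153234, cos α = 0.988190, sin β = 0.835945, cos β = -0.548813, cos(α−β) = -0.670427, d² = 4.586616. Work in radians in the unit-radius frame; every candidate has L = ρ·(t + p + q).
LSL: p² = 2 + d² − 2cos(α−β) + 2d(sin α − sin β) = 3.690542; p = √p² = 1.921078; φ = atan2(cos β − cos α, d + sin α − sin β) = -0.927417 rad; t = (φ − α) mod 2π = 5.509608 rad, q = (β − φ) mod 2π = 3.079157 rad → L = 4.6·(5.509608 + 1.921078 + 3.079157) = 4.6·10.509843 = 48.345280 m
RSR: p² = 2 + d² − 2cos(α−β) + 2d(sin β − sin α) = 12.164397; p = √p² = 3.487750; φ = atan2(cos α − cos β, d − sin α + sin β) = 0.456363 rad; t = (α − φ) mod 2π = 5.672982 rad, q = (φ − β) mod 2π = 4.587808 rad → L = 4.6·(5.672982 + 3.487750 + 4.587808) = 4.6·13.748540 = 63.243285 m
LSR: p² = d² − 2 + 2cos(α−β) + 2d(sin α + sin β) = 4.170005; p = √p² = 2.042059; φ = atan2(−cos α − cos β, d + sin α + sin β) − atan2(−2, p) = 0.620663 rad; t = (φ − α) mod 2π = 0.774503 rad, q = (φ − β) mod 2π = 4.752108 rad → L = 4.6·(0.774503 + 2.042059 + 4.752108) = 4.6·7.568670 = 34.815881 m
RSL: p² = d² − 2 + 2cos(α−β) − 2d(sin α + sin β) = -1.678479 < 0 → infeasible
RLR: c = (6 − d² + 2cos(α−β) + 2d(sin α − sin β))/8 = -0.520550; p = 2π − arccos c = 4.164894 rad; φ = atan2(cos α − cos β, d − sin α + sin β) = 0.456363 rad; t = (α − φ + p/2) mod 2π = 1.472244 rad, q = (α − β − t + p) mod 2π = 0.387070 rad → L = 4.6·(1.472244 + 4.164894 + 0.387070) = 4.6·6.024209 = 27.711361 m
LRL: c = (6 − d² + 2cos(α−β) − 2d(sin α − sin β))/8 = 0.538682; p = 2π − arccos c = 5.281261 rad; φ = atan2(cos β − cos α, d + sin α − sin β) = -0.927417 rad; t = (φ − α + p/2) mod 2π = 1.867054 rad, q = (β − α − t + p) mod 2π = 5.719788 rad → L = 4.6·(1.867054 + 5.281261 + 5.719788) = 4.6·12.868103 = 59.193272 m
Shortest: RLR with L = 27.711361 m ≈ 27.7114 m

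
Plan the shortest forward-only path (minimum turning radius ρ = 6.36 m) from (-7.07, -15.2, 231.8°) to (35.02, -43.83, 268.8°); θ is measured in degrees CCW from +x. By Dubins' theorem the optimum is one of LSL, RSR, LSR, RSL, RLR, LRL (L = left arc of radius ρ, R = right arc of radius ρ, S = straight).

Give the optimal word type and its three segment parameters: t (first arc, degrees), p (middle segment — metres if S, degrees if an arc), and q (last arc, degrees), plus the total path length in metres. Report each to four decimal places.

LSR: t = 108.4293°, p = 37.2306 m, q = 71.4293°, L = 57.1954 m

Let ψ = atan2(Δy, Δx) = atan2(-28.63, 42.09) = -34.2239° be the start→goal bearing.
Normalize: d = |goal − start| / ρ = 50.904273/6.36 = 8.003816, α = (θ_start − ψ) mod 360° = 266.0239° = 4.642993 rad, β = (θ_goal − ψ) mod 360° = 303.0239° = 5.288765 rad.
Common terms: sin α = -0.997593, cos α = -0.069340, sin β = -0.838443, cos β = 0.544989, cos(α−β) = 0.798636, d² = 64.061078. Work in radians in the unit-radius frame; every candidate has L = ρ·(t + p + q).
LSL: p² = 2 + d² − 2cos(α−β) + 2d(sin α − sin β) = 61.916198; p = √p² = 7.868685; φ = atan2(cos β − cos α, d + sin α − sin β) = 0.078152 rad; t = (φ − α) mod 2π = 1.718345 rad, q = (β − φ) mod 2π = 5.210612 rad → L = 6.36·(1.718345 + 7.868685 + 5.210612) = 6.36·14.797642 = 94.113002 m
RSR: p² = 2 + d² − 2cos(α−β) + 2d(sin β − sin α) = 67.011417; p = √p² = 8.186050; φ = atan2(cos α − cos β, d − sin α + sin β) = -0.075116 rad; t = (α − φ) mod 2π = 4.718109 rad, q = (φ − β) mod 2π = 0.919304 rad → L = 6.36·(4.718109 + 8.186050 + 0.919304) = 6.36·13.823464 = 87.917229 m
LSR: p² = d² − 2 + 2cos(α−β) + 2d(sin α + sin β) = 34.267752; p = √p² = 5.853866; φ = atan2(−cos α − cos β, d + sin α + sin β) − atan2(−2, p) = 0.252255 rad; t = (φ − α) mod 2π = 1.892447 rad, q = (φ − β) mod 2π = 1.246676 rad → L = 6.36·(1.892447 + 5.853866 + 1.246676) = 6.36·8.992990 = 57.195413 m
RSL: p² = d² − 2 + 2cos(α−β) − 2d(sin α + sin β) = 93.048947; p = √p² = 9.646188; φ = atan2(cos α + cos β, d − sin α − sin β) − atan2(2, p) = -0.156138 rad; t = (α − φ) mod 2π = 4.799131 rad, q = (β − φ) mod 2π = 5.444902 rad → L = 6.36·(4.799131 + 9.646188 + 5.444902) = 6.36·19.890221 = 126.501807 m
RLR: c = (6 − d² + 2cos(α−β) + 2d(sin α − sin β))/8 = -7.376427, |c| > 1 → infeasible
LRL: c = (6 − d² + 2cos(α−β) − 2d(sin α − sin β))/8 = -6.739525, |c| > 1 → infeasible
Shortest: LSR with L = 57.195413 m ≈ 57.1954 m
Convert LSR to answer units (arcs ×180/π): t = 1.892447·180/π = 108.4293°, p = ρ·p = 6.36·5.853866 = 37.2306 m, q = 1.246676·180/π = 71.4293°, L = 57.1954 m.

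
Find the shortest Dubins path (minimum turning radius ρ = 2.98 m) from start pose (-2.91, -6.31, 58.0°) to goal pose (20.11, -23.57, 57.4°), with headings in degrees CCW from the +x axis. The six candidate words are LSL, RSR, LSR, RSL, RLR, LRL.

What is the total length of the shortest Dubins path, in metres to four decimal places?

33.5784 m

Let ψ = atan2(Δy, Δx) = atan2(-17.26, 23.02) = -36.8619° be the start→goal bearing.
Normalize: d = |goal − start| / ρ = 28.772000/2.98 = 9.655034, α = (θ_start − ψ) mod 360° = 94.8619° = 1.655653 rad, β = (θ_goal − ψ) mod 360° = 94.2619° = 1.645181 rad.
Common terms: sin α = 0.996402, cos α = -0.084755, sin β = 0.997235, cos β = -0.074316, cos(α−β) = 0.999945, d² = 93.219675. Work in radians in the unit-radius frame; every candidate has L = ρ·(t + p + q).
LSL: p² = 2 + d² − 2cos(α−β) + 2d(sin α − sin β) = 93.203701; p = √p² = 9.654206; φ = atan2(cos β − cos α, d + sin α − sin β) = 0.001081 rad; t = (φ − α) mod 2π = 4.628614 rad, q = (β − φ) mod 2π = 1.644100 rad → L = 2.98·(4.628614 + 9.654206 + 1.644100) = 2.98·15.926920 = 47.462221 m
RSR: p² = 2 + d² − 2cos(α−β) + 2d(sin β − sin α) = 93.235868; p = √p² = 9.655872; φ = atan2(cos α − cos β, d − sin α + sin β) = -0.001081 rad; t = (α − φ) mod 2π = 1.656734 rad, q = (φ − β) mod 2π = 4.636923 rad → L = 2.98·(1.656734 + 9.655872 + 4.636923) = 2.98·15.949529 = 47.529598 m
LSR: p² = d² − 2 + 2cos(α−β) + 2d(sin α + sin β) = 131.716821; p = √p² = 11.476795; φ = atan2(−cos α − cos β, d + sin α + sin β) − atan2(−2, p) = 0.186187 rad; t = (φ − α) mod 2π = 4.813719 rad, q = (φ − β) mod 2π = 4.824191 rad → L = 2.98·(4.813719 + 11.476795 + 4.824191) = 2.98·21.114705 = 62.921822 m
RSL: p² = d² − 2 + 2cos(α−β) − 2d(sin α + sin β) = 54.722309; p = √p² = 7.397453; φ = atan2(cos α + cos β, d − sin α − sin β) − atan2(2, p) = -0.284810 rad; t = (α − φ) mod 2π = 1.940463 rad, q = (β − φ) mod 2π = 1.929991 rad → L = 2.98·(1.940463 + 7.397453 + 1.929991) = 2.98·11.267907 = 33.578364 m
RLR: c = (6 − d² + 2cos(α−β) + 2d(sin α − sin β))/8 = -10.654483, |c| > 1 → infeasible
LRL: c = (6 − d² + 2cos(α−β) − 2d(sin α − sin β))/8 = -10.650463, |c| > 1 → infeasible
Shortest: RSL with L = 33.578364 m ≈ 33.5784 m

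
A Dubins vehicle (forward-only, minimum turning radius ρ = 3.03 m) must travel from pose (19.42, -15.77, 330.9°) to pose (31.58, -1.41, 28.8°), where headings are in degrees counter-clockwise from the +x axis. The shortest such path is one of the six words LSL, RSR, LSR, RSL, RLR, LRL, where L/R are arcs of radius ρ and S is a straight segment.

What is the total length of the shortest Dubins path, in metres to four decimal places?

20.2789 m

Let ψ = atan2(Δy, Δx) = atan2(14.36, 12.16) = 49.7422° be the start→goal bearing.
Normalize: d = |goal − start| / ρ = 18.816886/3.03 = 6.210193, α = (θ_start − ψ) mod 360° = 281.1578° = 4.907130 rad, β = (θ_goal − ψ) mod 360° = 339.0578° = 5.917675 rad.
Common terms: sin α = -0.981098, cos α = 0.193512, sin β = -0.357426, cos β = 0.933942, cos(α−β) = 0.531399, d² = 38.566502. Work in radians in the unit-radius frame; every candidate has L = ρ·(t + p + q).
LSL: p² = 2 + d² − 2cos(α−β) + 2d(sin α − sin β) = 31.757455; p = √p² = 5.635375; φ = atan2(cos β − cos α, d + sin α − sin β) = 0.131771 rad; t = (φ − α) mod 2π = 1.507826 rad, q = (β − φ) mod 2π = 5.785905 rad → L = 3.03·(1.507826 + 5.635375 + 5.785905) = 3.03·12.929106 = 39.175192 m
RSR: p² = 2 + d² − 2cos(α−β) + 2d(sin β − sin α) = 47.249955; p = √p² = 6.873860; φ = atan2(cos α − cos β, d − sin α + sin β) = -0.107926 rad; t = (α − φ) mod 2π = 5.015056 rad, q = (φ − β) mod 2π = 0.257584 rad → L = 3.03·(5.015056 + 6.873860 + 0.257584) = 3.03·12.146500 = 36.803895 m
LSR: p² = d² − 2 + 2cos(α−β) + 2d(sin α + sin β) = 21.004318; p = √p² = 4.583047; φ = atan2(−cos α − cos β, d + sin α + sin β) − atan2(−2, p) = 0.184052 rad; t = (φ − α) mod 2π = 1.560108 rad, q = (φ − β) mod 2π = 0.549563 rad → L = 3.03·(1.560108 + 4.583047 + 0.549563) = 3.03·6.692718 = 20.278934 m
RSL: p² = d² − 2 + 2cos(α−β) − 2d(sin α + sin β) = 54.254281; p = √p² = 7.365751; φ = atan2(cos α + cos β, d − sin α − sin β) − atan2(2, p) = -0.116873 rad; t = (α − φ) mod 2π = 5.024003 rad, q = (β − φ) mod 2π = 6.034549 rad → L = 3.03·(5.024003 + 7.365751 + 6.034549) = 3.03·18.424302 = 55.825636 m
RLR: c = (6 − d² + 2cos(α−β) + 2d(sin α − sin β))/8 = -4.906244, |c| > 1 → infeasible
LRL: c = (6 − d² + 2cos(α−β) − 2d(sin α − sin β))/8 = -2.969682, |c| > 1 → infeasible
Shortest: LSR with L = 20.278934 m ≈ 20.2789 m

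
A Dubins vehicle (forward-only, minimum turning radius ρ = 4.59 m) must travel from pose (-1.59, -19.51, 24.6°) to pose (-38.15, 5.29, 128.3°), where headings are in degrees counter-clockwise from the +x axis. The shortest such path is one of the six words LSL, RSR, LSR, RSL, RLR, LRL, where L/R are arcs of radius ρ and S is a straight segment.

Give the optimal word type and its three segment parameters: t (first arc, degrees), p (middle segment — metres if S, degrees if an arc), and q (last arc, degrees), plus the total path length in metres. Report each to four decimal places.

LSR: t = 131.9535°, p = 37.8227 m, q = 28.2535°, L = 50.6570 m

Let ψ = atan2(Δy, Δx) = atan2(24.80, -36.56) = 145.8495° be the start→goal bearing.
Normalize: d = |goal − start| / ρ = 44.177750/4.59 = 9.624782, α = (θ_start − ψ) mod 360° = 238.7505° = 4.166982 rad, β = (θ_goal − ψ) mod 360° = 342.4505° = 5.976889 rad.
Common terms: sin α = -0.854916, cos α = -0.518766, sin β = -0.301530, cos β = 0.953457, cos(α−β) = -0.236838, d² = 92.636431. Work in radians in the unit-radius frame; every candidate has L = ρ·(t + p + q).
LSL: p² = 2 + d² − 2cos(α−β) + 2d(sin α − sin β) = 84.457656; p = √p² = 9.190085; φ = atan2(cos β − cos α, d + sin α − sin β) = 0.160890 rad; t = (φ − α) mod 2π = 2.277093 rad, q = (β − φ) mod 2π = 5.815999 rad → L = 4.59·(2.277093 + 9.190085 + 5.815999) = 4.59·17.283176 = 79.329780 m
RSR: p² = 2 + d² − 2cos(α−β) + 2d(sin β − sin α) = 105.762560; p = √p² = 10.284093; φ = atan2(cos α − cos β, d − sin α + sin β) = -0.143649 rad; t = (α − φ) mod 2π = 4.310631 rad, q = (φ − β) mod 2π = 0.162648 rad → L = 4.59·(4.310631 + 10.284093 + 0.162648) = 4.59·14.757371 = 67.736335 m
LSR: p² = d² − 2 + 2cos(α−β) + 2d(sin α + sin β) = 67.901672; p = √p² = 8.240247; φ = atan2(−cos α − cos β, d + sin α + sin β) − atan2(−2, p) = 0.186821 rad; t = (φ − α) mod 2π = 2.303024 rad, q = (φ − β) mod 2π = 0.493117 rad → L = 4.59·(2.303024 + 8.240247 + 0.493117) = 4.59·11.036388 = 50.657021 m
RSL: p² = d² − 2 + 2cos(α−β) − 2d(sin α + sin β) = 112.423838; p = √p² = 10.603011; φ = atan2(cos α + cos β, d − sin α − sin β) − atan2(2, p) = -0.146138 rad; t = (α − φ) mod 2π = 4.313120 rad, q = (β − φ) mod 2π = 6.123026 rad → L = 4.59·(4.313120 + 10.603011 + 6.123026) = 4.59·21.039157 = 96.569732 m
RLR: c = (6 − d² + 2cos(α−β) + 2d(sin α − sin β))/8 = -12.220320, |c| > 1 → infeasible
LRL: c = (6 − d² + 2cos(α−β) − 2d(sin α − sin β))/8 = -9.557207, |c| > 1 → infeasible
Shortest: LSR with L = 50.657021 m ≈ 50.6570 m
Convert LSR to answer units (arcs ×180/π): t = 2.303024·180/π = 131.9535°, p = ρ·p = 4.59·8.240247 = 37.8227 m, q = 0.493117·180/π = 28.2535°, L = 50.6570 m.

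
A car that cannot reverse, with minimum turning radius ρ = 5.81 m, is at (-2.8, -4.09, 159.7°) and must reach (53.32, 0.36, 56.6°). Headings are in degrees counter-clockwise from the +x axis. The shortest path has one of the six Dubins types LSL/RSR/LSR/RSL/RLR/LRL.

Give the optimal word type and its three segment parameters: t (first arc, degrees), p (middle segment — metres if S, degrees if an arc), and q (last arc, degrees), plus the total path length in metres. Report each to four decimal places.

Let ψ = atan2(Δy, Δx) = atan2(4.45, 56.12) = 4.5337° be the start→goal bearing.
Normalize: d = |goal − start| / ρ = 56.296154/5.81 = 9.689527, α = (θ_start − ψ) mod 360° = 155.1663° = 2.708162 rad, β = (θ_goal − ψ) mod 360° = 52.0663° = 0.908728 rad.
Common terms: sin α = 0.419987, cos α = -0.907530, sin β = 0.788722, cos β = 0.614750, cos(α−β) = -0.226651, d² = 93.886939. Work in radians in the unit-radius frame; every candidate has L = ρ·(t + p + q).
LSL: p² = 2 + d² − 2cos(α−β) + 2d(sin α − sin β) = 89.194497; p = √p² = 9.444284; φ = atan2(cos β − cos α, d + sin α − sin β) = 0.161892 rad; t = (φ − α) mod 2π = 3.736915 rad, q = (β − φ) mod 2π = 0.746836 rad → L = 5.81·(3.736915 + 9.444284 + 0.746836) = 5.81·13.928035 = 80.921881 m
RSR: p² = 2 + d² − 2cos(α−β) + 2d(sin β − sin α) = 103.485986; p = √p² = 10.172806; φ = atan2(cos α − cos β, d − sin α + sin β) = -0.150206 rad; t = (α − φ) mod 2π = 2.858368 rad, q = (φ − β) mod 2π = 5.224251 rad → L = 5.81·(2.858368 + 10.172806 + 5.224251) = 5.81·18.255426 = 106.064025 m
LSR: p² = d² − 2 + 2cos(α−β) + 2d(sin α + sin β) = 114.857271; p = √p² = 10.717148; φ = atan2(−cos α − cos β, d + sin α + sin β) − atan2(−2, p) = 0.211353 rad; t = (φ − α) mod 2π = 3.786376 rad, q = (φ − β) mod 2π = 5.585811 rad → L = 5.81·(3.786376 + 10.717148 + 5.585811) = 5.81·20.089336 = 116.719040 m
RSL: p² = d² − 2 + 2cos(α−β) − 2d(sin α + sin β) = 68.010002; p = √p² = 8.246818; φ = atan2(cos α + cos β, d − sin α − sin β) − atan2(2, p) = -0.272433 rad; t = (α − φ) mod 2π = 2.980595 rad, q = (β − φ) mod 2π = 1.181161 rad → L = 5.81·(2.980595 + 8.246818 + 1.181161) = 5.81·12.408574 = 72.093813 m
RLR: c = (6 − d² + 2cos(α−β) + 2d(sin α − sin β))/8 = -11.935748, |c| > 1 → infeasible
LRL: c = (6 − d² + 2cos(α−β) − 2d(sin α − sin β))/8 = -10.149312, |c| > 1 → infeasible
Shortest: RSL with L = 72.093813 m ≈ 72.0938 m
Convert RSL to answer units (arcs ×180/π): t = 2.980595·180/π = 170.7755°, p = ρ·p = 5.81·8.246818 = 47.9140 m, q = 1.181161·180/π = 67.6755°, L = 72.0938 m.

RSL: t = 170.7755°, p = 47.9140 m, q = 67.6755°, L = 72.0938 m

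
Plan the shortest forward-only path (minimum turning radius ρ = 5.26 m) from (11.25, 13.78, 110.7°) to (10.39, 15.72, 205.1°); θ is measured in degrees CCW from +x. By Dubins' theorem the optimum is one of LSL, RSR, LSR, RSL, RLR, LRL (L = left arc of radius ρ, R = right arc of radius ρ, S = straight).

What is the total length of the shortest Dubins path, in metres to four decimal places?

35.2494 m

Let ψ = atan2(Δy, Δx) = atan2(1.94, -0.86) = 113.9077° be the start→goal bearing.
Normalize: d = |goal − start| / ρ = 2.122074/5.26 = 0.403436, α = (θ_start − ψ) mod 360° = 356.7923° = 6.227201 rad, β = (θ_goal − ψ) mod 360° = 91.1923° = 1.591607 rad.
Common terms: sin α = -0.055955, cos α = 0.998433, sin β = 0.999783, cos β = -0.020809, cos(α−β) = -0.076719, d² = 0.162761. Work in radians in the unit-radius frame; every candidate has L = ρ·(t + p + q).
LSL: p² = 2 + d² − 2cos(α−β) + 2d(sin α − sin β) = 1.464353; p = √p² = 1.210104; φ = atan2(cos β − cos α, d + sin α − sin β) = -2.140101 rad; t = (φ − α) mod 2π = 4.199069 rad, q = (β − φ) mod 2π = 3.731707 rad → L = 5.26·(4.199069 + 1.210104 + 3.731707) = 5.26·9.140880 = 48.081031 m
RSR: p² = 2 + d² − 2cos(α−β) + 2d(sin β − sin α) = 3.168045; p = √p² = 1.779900; φ = atan2(cos α − cos β, d − sin α + sin β) = 0.609722 rad; t = (α − φ) mod 2π = 5.617479 rad, q = (φ − β) mod 2π = 5.301301 rad → L = 5.26·(5.617479 + 1.779900 + 5.301301) = 5.26·12.698680 = 66.795057 m
LSR: p² = d² − 2 + 2cos(α−β) + 2d(sin α + sin β) = -1.229128 < 0 → infeasible
RSL: p² = d² − 2 + 2cos(α−β) − 2d(sin α + sin β) = -2.752226 < 0 → infeasible
RLR: c = (6 − d² + 2cos(α−β) + 2d(sin α − sin β))/8 = 0.603994; p = 2π − arccos c = 5.360892 rad; φ = atan2(cos α − cos β, d − sin α + sin β) = 0.609722 rad; t = (α − φ + p/2) mod 2π = 2.014740 rad, q = (α − β − t + p) mod 2π = 1.698562 rad → L = 5.26·(2.014740 + 5.360892 + 1.698562) = 5.26·9.074194 = 47.730261 m
LRL: c = (6 − d² + 2cos(α−β) − 2d(sin α − sin β))/8 = 0.816956; p = 2π − arccos c = 5.668502 rad; φ = atan2(cos β − cos α, d + sin α − sin β) = -2.140101 rad; t = (φ − α + p/2) mod 2π = 0.750134 rad, q = (β − α − t + p) mod 2π = 0.282773 rad → L = 5.26·(0.750134 + 5.668502 + 0.282773) = 5.26·6.701409 = 35.249410 m
Shortest: LRL with L = 35.249410 m ≈ 35.2494 m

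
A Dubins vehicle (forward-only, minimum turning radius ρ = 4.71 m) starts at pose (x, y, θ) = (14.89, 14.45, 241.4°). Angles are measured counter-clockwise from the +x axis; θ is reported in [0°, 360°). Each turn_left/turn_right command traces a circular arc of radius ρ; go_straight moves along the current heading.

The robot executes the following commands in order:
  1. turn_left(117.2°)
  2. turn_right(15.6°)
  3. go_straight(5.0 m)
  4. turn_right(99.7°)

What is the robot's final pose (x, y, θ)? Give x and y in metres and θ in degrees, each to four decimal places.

(27.7845, -0.8000, 243.3000°)

set_pose: (x, y, θ) = (14.8900, 14.4500, 241.4000°), ρ = 4.71
turn_left(117.2°): centre at ρ to the left, rotate +117.2° → (18.9102, 7.4868, 358.6000°)
turn_right(15.6°): centre at ρ to the right, rotate −15.6° → (20.1722, 7.2824, 343.0000°)
go_straight(5.0): x += 5.0·cos θ, y += 5.0·sin θ → (24.9537, 5.8205, 343.0000°)
turn_right(99.7°): centre at ρ to the right, rotate −99.7° → (27.7845, -0.8000, 243.3000°)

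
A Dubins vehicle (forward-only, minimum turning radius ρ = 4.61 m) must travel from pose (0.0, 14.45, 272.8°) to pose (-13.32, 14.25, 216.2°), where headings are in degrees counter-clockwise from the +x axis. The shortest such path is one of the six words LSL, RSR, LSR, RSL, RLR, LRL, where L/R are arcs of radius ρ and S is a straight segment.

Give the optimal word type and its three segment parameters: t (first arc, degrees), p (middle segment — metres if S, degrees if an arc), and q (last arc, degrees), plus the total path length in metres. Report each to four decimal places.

LRL: t = 43.7490°, p = 242.5925°, q = 142.2435°, L = 34.4838 m

Let ψ = atan2(Δy, Δx) = atan2(-0.20, -13.32) = -179.1398° be the start→goal bearing.
Normalize: d = |goal − start| / ρ = 13.321501/4.61 = 2.889697, α = (θ_start − ψ) mod 360° = 91.9398° = 1.604652 rad, β = (θ_goal − ψ) mod 360° = 35.3398° = 0.616795 rad.
Common terms: sin α = 0.999427, cos α = -0.033849, sin β = 0.578424, cos β = 0.815736, cos(α−β) = 0.550481, d² = 8.350347. Work in radians in the unit-radius frame; every candidate has L = ρ·(t + p + q).
LSL: p² = 2 + d² − 2cos(α−β) + 2d(sin α − sin β) = 11.682527; p = √p² = 3.417971; φ = atan2(cos β − cos α, d + sin α − sin β) = 0.251198 rad; t = (φ − α) mod 2π = 4.929731 rad, q = (β − φ) mod 2π = 0.365598 rad → L = 4.61·(4.929731 + 3.417971 + 0.365598) = 4.61·8.713300 = 40.168314 m
RSR: p² = 2 + d² − 2cos(α−β) + 2d(sin β − sin α) = 6.816243; p = √p² = 2.610794; φ = atan2(cos α − cos β, d − sin α + sin β) = -0.331448 rad; t = (α − φ) mod 2π = 1.936100 rad, q = (φ − β) mod 2π = 5.334942 rad → L = 4.61·(1.936100 + 2.610794 + 5.334942) = 4.61·9.881835 = 45.555260 m
LSR: p² = d² − 2 + 2cos(α−β) + 2d(sin α + sin β) = 16.570329; p = √p² = 4.070667; φ = atan2(−cos α − cos β, d + sin α + sin β) − atan2(−2, p) = 0.283419 rad; t = (φ − α) mod 2π = 4.961953 rad, q = (φ − β) mod 2π = 5.949809 rad → L = 4.61·(4.961953 + 4.070667 + 5.949809) = 4.61·14.982429 = 69.068999 m
RSL: p² = d² − 2 + 2cos(α−β) − 2d(sin α + sin β) = -1.667713 < 0 → infeasible
RLR: c = (6 − d² + 2cos(α−β) + 2d(sin α − sin β))/8 = 0.147970; p = 2π − arccos c = 4.860904 rad; φ = atan2(cos α − cos β, d − sin α + sin β) = -0.331448 rad; t = (α − φ + p/2) mod 2π = 4.366552 rad, q = (α − β − t + p) mod 2π = 1.482209 rad → L = 4.61·(4.366552 + 4.860904 + 1.482209) = 4.61·10.709664 = 49.371552 m
LRL: c = (6 − d² + 2cos(α−β) − 2d(sin α − sin β))/8 = -0.460316; p = 2π − arccos c = 4.234038 rad; φ = atan2(cos β − cos α, d + sin α − sin β) = 0.251198 rad; t = (φ − α + p/2) mod 2π = 0.763565 rad, q = (β − α − t + p) mod 2π = 2.482617 rad → L = 4.61·(0.763565 + 4.234038 + 2.482617) = 4.61·7.480220 = 34.483812 m
Shortest: LRL with L = 34.483812 m ≈ 34.4838 m
Convert LRL to answer units (arcs ×180/π): t = 0.763565·180/π = 43.7490°, p = 4.234038·180/π = 242.5925°, q = 2.482617·180/π = 142.2435°, L = 34.4838 m.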